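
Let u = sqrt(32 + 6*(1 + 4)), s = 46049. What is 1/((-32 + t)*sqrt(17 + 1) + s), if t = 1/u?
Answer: 62/(2855038 - 3*sqrt(2)*(1984 - sqrt(62))) ≈ 2.1780e-5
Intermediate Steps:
u = sqrt(62) (u = sqrt(32 + 6*5) = sqrt(32 + 30) = sqrt(62) ≈ 7.8740)
t = sqrt(62)/62 (t = 1/(sqrt(62)) = sqrt(62)/62 ≈ 0.12700)
1/((-32 + t)*sqrt(17 + 1) + s) = 1/((-32 + sqrt(62)/62)*sqrt(17 + 1) + 46049) = 1/((-32 + sqrt(62)/62)*sqrt(18) + 46049) = 1/((-32 + sqrt(62)/62)*(3*sqrt(2)) + 46049) = 1/(3*sqrt(2)*(-32 + sqrt(62)/62) + 46049) = 1/(46049 + 3*sqrt(2)*(-32 + sqrt(62)/62))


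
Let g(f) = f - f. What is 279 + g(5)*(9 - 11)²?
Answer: 279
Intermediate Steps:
g(f) = 0
279 + g(5)*(9 - 11)² = 279 + 0*(9 - 11)² = 279 + 0*(-2)² = 279 + 0*4 = 279 + 0 = 279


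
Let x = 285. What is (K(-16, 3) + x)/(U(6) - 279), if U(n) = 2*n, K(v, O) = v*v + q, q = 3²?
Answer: -550/267 ≈ -2.0599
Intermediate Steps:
q = 9
K(v, O) = 9 + v² (K(v, O) = v*v + 9 = v² + 9 = 9 + v²)
(K(-16, 3) + x)/(U(6) - 279) = ((9 + (-16)²) + 285)/(2*6 - 279) = ((9 + 256) + 285)/(12 - 279) = (265 + 285)/(-267) = 550*(-1/267) = -550/267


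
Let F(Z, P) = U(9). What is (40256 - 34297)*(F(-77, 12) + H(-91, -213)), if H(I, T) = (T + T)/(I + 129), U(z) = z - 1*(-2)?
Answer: -23836/19 ≈ -1254.5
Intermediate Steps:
U(z) = 2 + z (U(z) = z + 2 = 2 + z)
F(Z, P) = 11 (F(Z, P) = 2 + 9 = 11)
H(I, T) = 2*T/(129 + I) (H(I, T) = (2*T)/(129 + I) = 2*T/(129 + I))
(40256 - 34297)*(F(-77, 12) + H(-91, -213)) = (40256 - 34297)*(11 + 2*(-213)/(129 - 91)) = 5959*(11 + 2*(-213)/38) = 5959*(11 + 2*(-213)*(1/38)) = 5959*(11 - 213/19) = 5959*(-4/19) = -23836/19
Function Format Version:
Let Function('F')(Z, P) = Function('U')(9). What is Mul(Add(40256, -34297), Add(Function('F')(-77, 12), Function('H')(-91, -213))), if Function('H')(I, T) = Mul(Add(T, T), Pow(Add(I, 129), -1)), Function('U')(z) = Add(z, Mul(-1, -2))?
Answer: Rational(-23836, 19) ≈ -1254.5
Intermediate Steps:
Function('U')(z) = Add(2, z) (Function('U')(z) = Add(z, 2) = Add(2, z))
Function('F')(Z, P) = 11 (Function('F')(Z, P) = Add(2, 9) = 11)
Function('H')(I, T) = Mul(2, T, Pow(Add(129, I), -1)) (Function('H')(I, T) = Mul(Mul(2, T), Pow(Add(129, I), -1)) = Mul(2, T, Pow(Add(129, I), -1)))
Mul(Add(40256, -34297), Add(Function('F')(-77, 12), Function('H')(-91, -213))) = Mul(Add(40256, -34297), Add(11, Mul(2, -213, Pow(Add(129, -91), -1)))) = Mul(5959, Add(11, Mul(2, -213, Pow(38, -1)))) = Mul(5959, Add(11, Mul(2, -213, Rational(1, 38)))) = Mul(5959, Add(11, Rational(-213, 19))) = Mul(5959, Rational(-4, 19)) = Rational(-23836, 19)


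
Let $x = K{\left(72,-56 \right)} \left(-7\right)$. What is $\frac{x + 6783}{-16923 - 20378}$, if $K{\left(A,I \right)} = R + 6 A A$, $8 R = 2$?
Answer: $\frac{843787}{149204} \approx 5.6553$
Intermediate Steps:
$R = \frac{1}{4}$ ($R = \frac{1}{8} \cdot 2 = \frac{1}{4} \approx 0.25$)
$K{\left(A,I \right)} = \frac{1}{4} + 6 A^{2}$ ($K{\left(A,I \right)} = \frac{1}{4} + 6 A A = \frac{1}{4} + 6 A^{2}$)
$x = - \frac{870919}{4}$ ($x = \left(\frac{1}{4} + 6 \cdot 72^{2}\right) \left(-7\right) = \left(\frac{1}{4} + 6 \cdot 5184\right) \left(-7\right) = \left(\frac{1}{4} + 31104\right) \left(-7\right) = \frac{124417}{4} \left(-7\right) = - \frac{870919}{4} \approx -2.1773 \cdot 10^{5}$)
$\frac{x + 6783}{-16923 - 20378} = \frac{- \frac{870919}{4} + 6783}{-16923 - 20378} = - \frac{843787}{4 \left(-37301\right)} = \left(- \frac{843787}{4}\right) \left(- \frac{1}{37301}\right) = \frac{843787}{149204}$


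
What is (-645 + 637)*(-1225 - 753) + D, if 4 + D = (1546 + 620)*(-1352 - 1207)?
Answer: -5526974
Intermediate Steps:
D = -5542798 (D = -4 + (1546 + 620)*(-1352 - 1207) = -4 + 2166*(-2559) = -4 - 5542794 = -5542798)
(-645 + 637)*(-1225 - 753) + D = (-645 + 637)*(-1225 - 753) - 5542798 = -8*(-1978) - 5542798 = 15824 - 5542798 = -5526974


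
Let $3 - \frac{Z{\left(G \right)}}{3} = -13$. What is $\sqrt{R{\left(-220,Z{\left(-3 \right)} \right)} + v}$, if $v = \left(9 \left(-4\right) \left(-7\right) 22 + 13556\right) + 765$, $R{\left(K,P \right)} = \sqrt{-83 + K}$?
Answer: $\sqrt{19865 + i \sqrt{303}} \approx 140.94 + 0.0618 i$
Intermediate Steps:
$Z{\left(G \right)} = 48$ ($Z{\left(G \right)} = 9 - -39 = 9 + 39 = 48$)
$v = 19865$ ($v = \left(\left(-36\right) \left(-7\right) 22 + 13556\right) + 765 = \left(252 \cdot 22 + 13556\right) + 765 = \left(5544 + 13556\right) + 765 = 19100 + 765 = 19865$)
$\sqrt{R{\left(-220,Z{\left(-3 \right)} \right)} + v} = \sqrt{\sqrt{-83 - 220} + 19865} = \sqrt{\sqrt{-303} + 19865} = \sqrt{i \sqrt{303} + 19865} = \sqrt{19865 + i \sqrt{303}}$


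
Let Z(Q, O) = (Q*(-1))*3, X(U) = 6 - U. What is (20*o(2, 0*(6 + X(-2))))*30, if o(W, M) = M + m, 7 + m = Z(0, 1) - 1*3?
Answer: -6000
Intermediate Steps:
Z(Q, O) = -3*Q (Z(Q, O) = -Q*3 = -3*Q)
m = -10 (m = -7 + (-3*0 - 1*3) = -7 + (0 - 3) = -7 - 3 = -10)
o(W, M) = -10 + M (o(W, M) = M - 10 = -10 + M)
(20*o(2, 0*(6 + X(-2))))*30 = (20*(-10 + 0*(6 + (6 - 1*(-2)))))*30 = (20*(-10 + 0*(6 + (6 + 2))))*30 = (20*(-10 + 0*(6 + 8)))*30 = (20*(-10 + 0*14))*30 = (20*(-10 + 0))*30 = (20*(-10))*30 = -200*30 = -6000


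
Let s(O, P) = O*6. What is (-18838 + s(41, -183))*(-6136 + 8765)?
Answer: -48878368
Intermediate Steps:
s(O, P) = 6*O
(-18838 + s(41, -183))*(-6136 + 8765) = (-18838 + 6*41)*(-6136 + 8765) = (-18838 + 246)*2629 = -18592*2629 = -48878368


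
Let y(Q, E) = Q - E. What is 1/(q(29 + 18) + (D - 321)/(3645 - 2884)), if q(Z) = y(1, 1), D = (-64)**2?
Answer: 761/3775 ≈ 0.20159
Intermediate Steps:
D = 4096
q(Z) = 0 (q(Z) = 1 - 1*1 = 1 - 1 = 0)
1/(q(29 + 18) + (D - 321)/(3645 - 2884)) = 1/(0 + (4096 - 321)/(3645 - 2884)) = 1/(0 + 3775/761) = 1/(3775/761) = 761/3775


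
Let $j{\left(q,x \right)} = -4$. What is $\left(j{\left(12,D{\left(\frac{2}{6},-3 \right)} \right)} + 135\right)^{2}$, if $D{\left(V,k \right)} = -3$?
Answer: $17161$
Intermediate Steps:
$\left(j{\left(12,D{\left(\frac{2}{6},-3 \right)} \right)} + 135\right)^{2} = \left(-4 + 135\right)^{2} = 131^{2} = 17161$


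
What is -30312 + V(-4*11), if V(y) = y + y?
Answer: -30400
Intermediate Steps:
V(y) = 2*y
-30312 + V(-4*11) = -30312 + 2*(-4*11) = -30312 + 2*(-44) = -30312 - 88 = -30400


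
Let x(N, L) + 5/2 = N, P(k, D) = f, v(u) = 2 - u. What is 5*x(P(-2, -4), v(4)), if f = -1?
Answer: -35/2 ≈ -17.500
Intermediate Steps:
P(k, D) = -1
x(N, L) = -5/2 + N
5*x(P(-2, -4), v(4)) = 5*(-5/2 - 1) = 5*(-7/2) = -35/2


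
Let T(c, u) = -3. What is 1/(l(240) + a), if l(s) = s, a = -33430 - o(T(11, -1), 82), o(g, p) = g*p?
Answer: -1/32944 ≈ -3.0355e-5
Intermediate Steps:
a = -33184 (a = -33430 - (-3)*82 = -33430 - 1*(-246) = -33430 + 246 = -33184)
1/(l(240) + a) = 1/(240 - 33184) = 1/(-32944) = -1/32944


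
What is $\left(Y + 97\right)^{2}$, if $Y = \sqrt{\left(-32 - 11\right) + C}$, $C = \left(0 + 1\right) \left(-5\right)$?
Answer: $9361 + 776 i \sqrt{3} \approx 9361.0 + 1344.1 i$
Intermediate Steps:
$C = -5$ ($C = 1 \left(-5\right) = -5$)
$Y = 4 i \sqrt{3}$ ($Y = \sqrt{\left(-32 - 11\right) - 5} = \sqrt{-43 - 5} = \sqrt{-48} = 4 i \sqrt{3} \approx 6.9282 i$)
$\left(Y + 97\right)^{2} = \left(4 i \sqrt{3} + 97\right)^{2} = \left(97 + 4 i \sqrt{3}\right)^{2}$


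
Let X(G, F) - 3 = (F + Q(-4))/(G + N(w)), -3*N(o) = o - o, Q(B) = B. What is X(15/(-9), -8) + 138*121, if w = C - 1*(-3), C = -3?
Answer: 83541/5 ≈ 16708.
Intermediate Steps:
w = 0 (w = -3 - 1*(-3) = -3 + 3 = 0)
N(o) = 0 (N(o) = -(o - o)/3 = -⅓*0 = 0)
X(G, F) = 3 + (-4 + F)/G (X(G, F) = 3 + (F - 4)/(G + 0) = 3 + (-4 + F)/G)
X(15/(-9), -8) + 138*121 = (-4 - 8 + 3*(15/(-9)))/((15/(-9))) + 138*121 = (-4 - 8 + 3*(15*(-⅑)))/((15*(-⅑))) + 16698 = (-4 - 8 + 3*(-5/3))/(-5/3) + 16698 = -3*(-4 - 8 - 5)/5 + 16698 = -⅗*(-17) + 16698 = 51/5 + 16698 = 83541/5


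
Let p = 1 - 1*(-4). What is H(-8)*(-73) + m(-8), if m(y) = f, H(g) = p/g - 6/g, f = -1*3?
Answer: -97/8 ≈ -12.125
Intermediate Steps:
p = 5 (p = 1 + 4 = 5)
f = -3
H(g) = -1/g (H(g) = 5/g - 6/g = -1/g)
m(y) = -3
H(-8)*(-73) + m(-8) = -1/(-8)*(-73) - 3 = -1*(-⅛)*(-73) - 3 = (⅛)*(-73) - 3 = -73/8 - 3 = -97/8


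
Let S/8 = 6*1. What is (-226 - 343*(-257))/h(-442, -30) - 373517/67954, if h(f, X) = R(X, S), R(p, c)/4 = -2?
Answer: -2988921793/271816 ≈ -10996.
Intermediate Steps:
S = 48 (S = 8*(6*1) = 8*6 = 48)
R(p, c) = -8 (R(p, c) = 4*(-2) = -8)
h(f, X) = -8
(-226 - 343*(-257))/h(-442, -30) - 373517/67954 = (-226 - 343*(-257))/(-8) - 373517/67954 = (-226 + 88151)*(-1/8) - 373517*1/67954 = 87925*(-1/8) - 373517/67954 = -87925/8 - 373517/67954 = -2988921793/271816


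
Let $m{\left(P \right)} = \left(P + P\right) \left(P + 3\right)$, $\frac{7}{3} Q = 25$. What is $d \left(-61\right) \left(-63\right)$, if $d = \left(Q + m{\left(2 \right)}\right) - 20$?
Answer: $41175$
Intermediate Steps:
$Q = \frac{75}{7}$ ($Q = \frac{3}{7} \cdot 25 = \frac{75}{7} \approx 10.714$)
$m{\left(P \right)} = 2 P \left(3 + P\right)$
$d = \frac{75}{7}$ ($d = \left(\frac{75}{7} + 2 \cdot 2 \left(3 + 2\right)\right) - 20 = \left(\frac{75}{7} + 2 \cdot 2 \cdot 5\right) - 20 = \left(\frac{75}{7} + 20\right) - 20 = \frac{215}{7} - 20 = \frac{75}{7} \approx 10.714$)
$d \left(-61\right) \left(-63\right) = \frac{75}{7} \left(-61\right) \left(-63\right) = \left(- \frac{4575}{7}\right) \left(-63\right) = 41175$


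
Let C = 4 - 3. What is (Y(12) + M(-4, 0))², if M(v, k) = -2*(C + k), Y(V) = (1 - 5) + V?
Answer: 36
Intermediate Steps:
C = 1
Y(V) = -4 + V
M(v, k) = -2 - 2*k (M(v, k) = -2*(1 + k) = -2 - 2*k)
(Y(12) + M(-4, 0))² = ((-4 + 12) + (-2 - 2*0))² = (8 + (-2 + 0))² = (8 - 2)² = 6² = 36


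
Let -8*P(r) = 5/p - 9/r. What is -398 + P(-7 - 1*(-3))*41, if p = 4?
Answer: -6655/16 ≈ -415.94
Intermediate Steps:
P(r) = -5/32 + 9/(8*r) (P(r) = -(5/4 - 9/r)/8 = -5/32 + 9/(8*r))
-398 + P(-7 - 1*(-3))*41 = -398 + ((36 - 5*(-7 - 1*(-3)))/(32*(-7 - 1*(-3))))*41 = -398 + ((36 - 5*(-7 + 3))/(32*(-7 + 3)))*41 = -398 + ((1/32)*(36 - 5*(-4))/(-4))*41 = -398 + ((1/32)*(-¼)*(36 + 20))*41 = -398 + ((1/32)*(-¼)*56)*41 = -398 - 7/16*41 = -398 - 287/16 = -6655/16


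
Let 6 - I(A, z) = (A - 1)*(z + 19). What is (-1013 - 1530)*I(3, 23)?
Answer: 198354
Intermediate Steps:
I(A, z) = 6 - (-1 + A)*(19 + z) (I(A, z) = 6 - (A - 1)*(z + 19) = 6 - (-1 + A)*(19 + z))
(-1013 - 1530)*I(3, 23) = (-1013 - 1530)*(25 + 23 - 19*3 - 1*3*23) = -2543*(25 + 23 - 57 - 69) = -2543*(-78) = 198354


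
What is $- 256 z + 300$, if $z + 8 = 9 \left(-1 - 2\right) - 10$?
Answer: $11820$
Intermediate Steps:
$z = -45$ ($z = -8 + \left(9 \left(-1 - 2\right) - 10\right) = -8 + \left(9 \left(-3\right) - 10\right) = -8 - 37 = -45$)
$- 256 z + 300 = \left(-256\right) \left(-45\right) + 300 = 11520 + 300 = 11820$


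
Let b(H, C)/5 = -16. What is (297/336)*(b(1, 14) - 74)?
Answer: -1089/8 ≈ -136.13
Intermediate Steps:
b(H, C) = -80 (b(H, C) = 5*(-16) = -80)
(297/336)*(b(1, 14) - 74) = (297/336)*(-80 - 74) = (297*(1/336))*(-154) = (99/112)*(-154) = -1089/8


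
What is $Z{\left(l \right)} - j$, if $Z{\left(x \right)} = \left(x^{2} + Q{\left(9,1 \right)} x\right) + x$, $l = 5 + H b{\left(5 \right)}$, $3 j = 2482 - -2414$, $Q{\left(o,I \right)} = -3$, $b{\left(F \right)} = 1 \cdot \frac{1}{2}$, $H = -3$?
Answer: $- \frac{6507}{4} \approx -1626.8$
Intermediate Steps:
$b{\left(F \right)} = \frac{1}{2}$ ($b{\left(F \right)} = 1 \cdot \frac{1}{2} = \frac{1}{2}$)
$j = 1632$ ($j = \frac{2482 - -2414}{3} = \frac{2482 + 2414}{3} = \frac{1}{3} \cdot 4896 = 1632$)
$l = \frac{7}{2}$ ($l = 5 - \frac{3}{2} = \frac{7}{2} \approx 3.5$)
$Z{\left(x \right)} = x^{2} - 2 x$ ($Z{\left(x \right)} = \left(x^{2} - 3 x\right) + x = x^{2} - 2 x$)
$Z{\left(l \right)} - j = \frac{7 \left(-2 + \frac{7}{2}\right)}{2} - 1632 = \frac{7}{2} \cdot \frac{3}{2} - 1632 = \frac{21}{4} - 1632 = - \frac{6507}{4}$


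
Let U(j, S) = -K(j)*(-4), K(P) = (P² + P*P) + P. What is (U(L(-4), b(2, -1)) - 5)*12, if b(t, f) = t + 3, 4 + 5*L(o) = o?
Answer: 2724/25 ≈ 108.96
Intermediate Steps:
L(o) = -⅘ + o/5
b(t, f) = 3 + t
K(P) = P + 2*P² (K(P) = (P² + P²) + P = 2*P² + P = P + 2*P²)
U(j, S) = 4*j*(1 + 2*j) (U(j, S) = -j*(1 + 2*j)*(-4) = 4*j*(1 + 2*j))
(U(L(-4), b(2, -1)) - 5)*12 = (4*(-⅘ + (⅕)*(-4))*(1 + 2*(-⅘ + (⅕)*(-4))) - 5)*12 = (4*(-⅘ - ⅘)*(1 + 2*(-⅘ - ⅘)) - 5)*12 = (4*(-8/5)*(1 + 2*(-8/5)) - 5)*12 = (4*(-8/5)*(1 - 16/5) - 5)*12 = (4*(-8/5)*(-11/5) - 5)*12 = (352/25 - 5)*12 = (227/25)*12 = 2724/25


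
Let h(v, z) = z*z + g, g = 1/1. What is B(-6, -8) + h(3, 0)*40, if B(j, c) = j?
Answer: 34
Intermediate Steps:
g = 1
h(v, z) = 1 + z² (h(v, z) = z*z + 1 = z² + 1 = 1 + z²)
B(-6, -8) + h(3, 0)*40 = -6 + (1 + 0²)*40 = -6 + (1 + 0)*40 = -6 + 1*40 = -6 + 40 = 34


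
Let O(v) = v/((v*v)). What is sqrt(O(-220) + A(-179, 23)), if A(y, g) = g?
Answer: sqrt(278245)/110 ≈ 4.7954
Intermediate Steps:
O(v) = 1/v (O(v) = v/(v**2) = v/v**2 = 1/v)
sqrt(O(-220) + A(-179, 23)) = sqrt(1/(-220) + 23) = sqrt(-1/220 + 23) = sqrt(5059/220) = sqrt(278245)/110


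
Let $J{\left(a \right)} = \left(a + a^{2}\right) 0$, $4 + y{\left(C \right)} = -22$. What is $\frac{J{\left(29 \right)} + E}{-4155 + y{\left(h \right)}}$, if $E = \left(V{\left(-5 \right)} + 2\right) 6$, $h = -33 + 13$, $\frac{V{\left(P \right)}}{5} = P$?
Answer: $\frac{138}{4181} \approx 0.033006$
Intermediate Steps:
$V{\left(P \right)} = 5 P$
$h = -20$
$y{\left(C \right)} = -26$ ($y{\left(C \right)} = -4 - 22 = -26$)
$J{\left(a \right)} = 0$
$E = -138$ ($E = \left(5 \left(-5\right) + 2\right) 6 = \left(-25 + 2\right) 6 = \left(-23\right) 6 = -138$)
$\frac{J{\left(29 \right)} + E}{-4155 + y{\left(h \right)}} = \frac{0 - 138}{-4155 - 26} = - \frac{138}{-4181} = \left(-138\right) \left(- \frac{1}{4181}\right) = \frac{138}{4181}$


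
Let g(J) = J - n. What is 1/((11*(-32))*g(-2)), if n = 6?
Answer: 1/2816 ≈ 0.00035511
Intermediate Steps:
g(J) = -6 + J (g(J) = J - 1*6 = J - 6 = -6 + J)
1/((11*(-32))*g(-2)) = 1/((11*(-32))*(-6 - 2)) = 1/(-352*(-8)) = 1/2816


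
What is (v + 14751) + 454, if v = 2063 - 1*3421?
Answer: 13847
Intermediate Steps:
v = -1358 (v = 2063 - 3421 = -1358)
(v + 14751) + 454 = (-1358 + 14751) + 454 = 13393 + 454 = 13847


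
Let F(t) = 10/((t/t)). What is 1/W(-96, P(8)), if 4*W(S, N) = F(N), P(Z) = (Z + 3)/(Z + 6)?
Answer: ⅖ ≈ 0.40000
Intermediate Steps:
P(Z) = (3 + Z)/(6 + Z)
F(t) = 10 (F(t) = 10/1 = 10*1 = 10)
W(S, N) = 5/2 (W(S, N) = (¼)*10 = 5/2)
1/W(-96, P(8)) = 1/(5/2) = ⅖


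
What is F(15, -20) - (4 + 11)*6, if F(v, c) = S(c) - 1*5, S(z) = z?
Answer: -115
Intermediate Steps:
F(v, c) = -5 + c (F(v, c) = c - 1*5 = c - 5 = -5 + c)
F(15, -20) - (4 + 11)*6 = (-5 - 20) - (4 + 11)*6 = -25 - 15*6 = -25 - 1*90 = -25 - 90 = -115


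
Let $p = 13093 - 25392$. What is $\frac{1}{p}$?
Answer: $- \frac{1}{12299} \approx -8.1307 \cdot 10^{-5}$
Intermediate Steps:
$p = -12299$ ($p = 13093 - 25392 = -12299$)
$\frac{1}{p} = \frac{1}{-12299} = - \frac{1}{12299}$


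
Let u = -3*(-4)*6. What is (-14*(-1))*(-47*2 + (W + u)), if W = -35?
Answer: -798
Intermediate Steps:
u = 72 (u = 12*6 = 72)
(-14*(-1))*(-47*2 + (W + u)) = (-14*(-1))*(-47*2 + (-35 + 72)) = 14*(-94 + 37) = 14*(-57) = -798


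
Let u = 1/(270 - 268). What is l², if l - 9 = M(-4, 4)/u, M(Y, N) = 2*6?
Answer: 1089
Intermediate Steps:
M(Y, N) = 12
u = ½ (u = 1/2 = ½ ≈ 0.50000)
l = 33 (l = 9 + 12/(½) = 9 + 12*2 = 9 + 24 = 33)
l² = 33² = 1089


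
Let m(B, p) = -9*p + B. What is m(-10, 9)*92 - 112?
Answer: -8484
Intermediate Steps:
m(B, p) = B - 9*p
m(-10, 9)*92 - 112 = (-10 - 9*9)*92 - 112 = (-10 - 81)*92 - 112 = -91*92 - 112 = -8372 - 112 = -8484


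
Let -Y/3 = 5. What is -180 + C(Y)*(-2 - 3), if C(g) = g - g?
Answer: -180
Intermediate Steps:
Y = -15 (Y = -3*5 = -15)
C(g) = 0
-180 + C(Y)*(-2 - 3) = -180 + 0*(-2 - 3) = -180 + 0*(-5) = -180 + 0 = -180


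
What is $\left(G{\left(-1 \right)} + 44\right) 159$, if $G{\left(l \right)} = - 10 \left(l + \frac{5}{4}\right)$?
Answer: $\frac{13197}{2} \approx 6598.5$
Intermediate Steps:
$G{\left(l \right)} = - \frac{25}{2} - 10 l$ ($G{\left(l \right)} = - 10 \left(l + 5 \cdot \frac{1}{4}\right) = - 10 \left(l + \frac{5}{4}\right) = - 10 \left(\frac{5}{4} + l\right) = - \frac{25}{2} - 10 l$)
$\left(G{\left(-1 \right)} + 44\right) 159 = \left(\left(- \frac{25}{2} - -10\right) + 44\right) 159 = \left(\left(- \frac{25}{2} + 10\right) + 44\right) 159 = \left(- \frac{5}{2} + 44\right) 159 = \frac{83}{2} \cdot 159 = \frac{13197}{2}$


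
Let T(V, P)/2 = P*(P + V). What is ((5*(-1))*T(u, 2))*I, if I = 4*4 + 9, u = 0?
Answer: -1000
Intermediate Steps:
I = 25 (I = 16 + 9 = 25)
T(V, P) = 2*P*(P + V) (T(V, P) = 2*(P*(P + V)) = 2*P*(P + V))
((5*(-1))*T(u, 2))*I = ((5*(-1))*(2*2*(2 + 0)))*25 = -10*2*2*25 = -5*8*25 = -40*25 = -1000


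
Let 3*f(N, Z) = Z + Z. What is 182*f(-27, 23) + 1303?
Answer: 12281/3 ≈ 4093.7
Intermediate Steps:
f(N, Z) = 2*Z/3 (f(N, Z) = (Z + Z)/3 = (2*Z)/3 = 2*Z/3)
182*f(-27, 23) + 1303 = 182*((2/3)*23) + 1303 = 182*(46/3) + 1303 = 8372/3 + 1303 = 12281/3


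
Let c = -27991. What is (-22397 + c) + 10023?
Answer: -40365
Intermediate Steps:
(-22397 + c) + 10023 = (-22397 - 27991) + 10023 = -50388 + 10023 = -40365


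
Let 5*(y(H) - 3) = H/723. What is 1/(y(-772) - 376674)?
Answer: -3615/1361666437 ≈ -2.6548e-6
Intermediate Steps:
y(H) = 3 + H/3615 (y(H) = 3 + (H/723)/5 = 3 + H/3615)
1/(y(-772) - 376674) = 1/((3 + (1/3615)*(-772)) - 376674) = 1/((3 - 772/3615) - 376674) = 1/(10073/3615 - 376674) = 1/(-1361666437/3615) = -3615/1361666437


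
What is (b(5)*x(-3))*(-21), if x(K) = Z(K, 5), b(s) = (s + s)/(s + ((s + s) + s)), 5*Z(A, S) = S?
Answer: -21/2 ≈ -10.500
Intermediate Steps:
Z(A, S) = S/5
b(s) = ½ (b(s) = (2*s)/(s + (2*s + s)) = (2*s)/(s + 3*s) = (2*s)/((4*s)) = (2*s)*(1/(4*s)) = ½)
x(K) = 1 (x(K) = (⅕)*5 = 1)
(b(5)*x(-3))*(-21) = ((½)*1)*(-21) = (½)*(-21) = -21/2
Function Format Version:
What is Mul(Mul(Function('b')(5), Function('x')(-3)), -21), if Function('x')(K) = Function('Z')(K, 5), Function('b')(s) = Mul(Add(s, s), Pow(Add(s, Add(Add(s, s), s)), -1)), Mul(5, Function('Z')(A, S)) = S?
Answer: Rational(-21, 2) ≈ -10.500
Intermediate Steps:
Function('Z')(A, S) = Mul(Rational(1, 5), S)
Function('b')(s) = Rational(1, 2) (Function('b')(s) = Mul(Mul(2, s), Pow(Add(s, Add(Mul(2, s), s)), -1)) = Mul(Mul(2, s), Pow(Add(s, Mul(3, s)), -1)) = Mul(Mul(2, s), Pow(Mul(4, s), -1)) = Mul(Mul(2, s), Mul(Rational(1, 4), Pow(s, -1))) = Rational(1, 2))
Function('x')(K) = 1 (Function('x')(K) = Mul(Rational(1, 5), 5) = 1)
Mul(Mul(Function('b')(5), Function('x')(-3)), -21) = Mul(Mul(Rational(1, 2), 1), -21) = Mul(Rational(1, 2), -21) = Rational(-21, 2)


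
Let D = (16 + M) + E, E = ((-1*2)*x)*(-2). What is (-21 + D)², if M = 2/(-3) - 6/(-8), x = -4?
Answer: 63001/144 ≈ 437.51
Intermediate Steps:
E = -16 (E = (-1*2*(-4))*(-2) = -2*(-4)*(-2) = 8*(-2) = -16)
M = 1/12 (M = 2*(-⅓) - 6*(-⅛) = -⅔ + ¾ = 1/12 ≈ 0.083333)
D = 1/12 (D = (16 + 1/12) - 16 = 193/12 - 16 = 1/12 ≈ 0.083333)
(-21 + D)² = (-21 + 1/12)² = (-251/12)² = 63001/144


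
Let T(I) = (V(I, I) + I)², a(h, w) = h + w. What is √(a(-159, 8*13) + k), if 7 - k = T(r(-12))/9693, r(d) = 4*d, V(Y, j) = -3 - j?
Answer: I*√55677669/1077 ≈ 6.9283*I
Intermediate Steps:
T(I) = 9 (T(I) = ((-3 - I) + I)² = (-3)² = 9)
k = 7538/1077 (k = 7 - 9/9693 = 7 - 1*1/1077 = 7 - 1/1077 = 7538/1077 ≈ 6.9991)
√(a(-159, 8*13) + k) = √((-159 + 8*13) + 7538/1077) = √((-159 + 104) + 7538/1077) = √(-55 + 7538/1077) = √(-51697/1077) = I*√55677669/1077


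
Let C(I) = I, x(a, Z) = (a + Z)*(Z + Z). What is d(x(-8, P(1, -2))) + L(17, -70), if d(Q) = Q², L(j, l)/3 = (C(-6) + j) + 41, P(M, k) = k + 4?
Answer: 732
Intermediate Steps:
P(M, k) = 4 + k
x(a, Z) = 2*Z*(Z + a) (x(a, Z) = (Z + a)*(2*Z) = 2*Z*(Z + a))
L(j, l) = 105 + 3*j (L(j, l) = 3*((-6 + j) + 41) = 3*(35 + j) = 105 + 3*j)
d(x(-8, P(1, -2))) + L(17, -70) = (2*(4 - 2)*((4 - 2) - 8))² + (105 + 3*17) = (2*2*(2 - 8))² + (105 + 51) = (2*2*(-6))² + 156 = (-24)² + 156 = 576 + 156 = 732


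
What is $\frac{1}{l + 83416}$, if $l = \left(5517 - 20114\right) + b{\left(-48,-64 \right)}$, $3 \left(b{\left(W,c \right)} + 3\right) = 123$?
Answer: $\frac{1}{68857} \approx 1.4523 \cdot 10^{-5}$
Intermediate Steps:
$b{\left(W,c \right)} = 38$ ($b{\left(W,c \right)} = -3 + \frac{1}{3} \cdot 123 = -3 + 41 = 38$)
$l = -14559$ ($l = \left(5517 - 20114\right) + 38 = -14597 + 38 = -14559$)
$\frac{1}{l + 83416} = \frac{1}{-14559 + 83416} = \frac{1}{68857}$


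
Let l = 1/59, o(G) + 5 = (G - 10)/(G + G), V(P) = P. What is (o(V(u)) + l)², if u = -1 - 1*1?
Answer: 13689/3481 ≈ 3.9325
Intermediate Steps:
u = -2 (u = -1 - 1 = -2)
o(G) = -5 + (-10 + G)/(2*G) (o(G) = -5 + (G - 10)/(G + G) = -5 + (-10 + G)/((2*G)) = -5 + (-10 + G)*(1/(2*G)) = -5 + (-10 + G)/(2*G))
l = 1/59 ≈ 0.016949
(o(V(u)) + l)² = ((-9/2 - 5/(-2)) + 1/59)² = ((-9/2 - 5*(-½)) + 1/59)² = ((-9/2 + 5/2) + 1/59)² = (-2 + 1/59)² = (-117/59)² = 13689/3481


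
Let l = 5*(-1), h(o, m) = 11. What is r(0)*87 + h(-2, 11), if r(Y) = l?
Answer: -424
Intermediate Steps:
l = -5
r(Y) = -5
r(0)*87 + h(-2, 11) = -5*87 + 11 = -435 + 11 = -424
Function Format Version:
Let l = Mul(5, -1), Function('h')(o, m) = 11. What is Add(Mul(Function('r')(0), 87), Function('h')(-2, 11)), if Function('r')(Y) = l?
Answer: -424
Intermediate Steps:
l = -5
Function('r')(Y) = -5
Add(Mul(Function('r')(0), 87), Function('h')(-2, 11)) = Add(Mul(-5, 87), 11) = Add(-435, 11) = -424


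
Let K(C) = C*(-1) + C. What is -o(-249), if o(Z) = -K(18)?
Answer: 0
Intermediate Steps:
K(C) = 0 (K(C) = -C + C = 0)
o(Z) = 0 (o(Z) = -1*0 = 0)
-o(-249) = -1*0 = 0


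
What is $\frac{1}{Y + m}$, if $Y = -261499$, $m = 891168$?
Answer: $\frac{1}{629669} \approx 1.5881 \cdot 10^{-6}$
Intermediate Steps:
$\frac{1}{Y + m} = \frac{1}{-261499 + 891168} = \frac{1}{629669}$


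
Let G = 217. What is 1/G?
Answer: 1/217 ≈ 0.0046083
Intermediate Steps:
1/G = 1/217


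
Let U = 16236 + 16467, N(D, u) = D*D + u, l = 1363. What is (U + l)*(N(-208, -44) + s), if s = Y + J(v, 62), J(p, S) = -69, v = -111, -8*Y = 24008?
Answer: 1367749900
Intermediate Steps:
Y = -3001 (Y = -⅛*24008 = -3001)
N(D, u) = u + D² (N(D, u) = D² + u = u + D²)
U = 32703
s = -3070 (s = -3001 - 69 = -3070)
(U + l)*(N(-208, -44) + s) = (32703 + 1363)*((-44 + (-208)²) - 3070) = 34066*((-44 + 43264) - 3070) = 34066*(43220 - 3070) = 34066*40150 = 1367749900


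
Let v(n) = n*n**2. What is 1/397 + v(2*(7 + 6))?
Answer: 6977673/397 ≈ 17576.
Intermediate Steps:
v(n) = n**3
1/397 + v(2*(7 + 6)) = 1/397 + (2*(7 + 6))**3 = 1/397 + (2*13)**3 = 1/397 + 26**3 = 1/397 + 17576 = 6977673/397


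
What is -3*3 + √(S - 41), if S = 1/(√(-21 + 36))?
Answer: -9 + I*√(9225 - 15*√15)/15 ≈ -9.0 + 6.3829*I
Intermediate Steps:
S = √15/15 (S = 1/(√15) = √15/15 ≈ 0.25820)
-3*3 + √(S - 41) = -3*3 + √(√15/15 - 41) = -9 + √(-41 + √15/15)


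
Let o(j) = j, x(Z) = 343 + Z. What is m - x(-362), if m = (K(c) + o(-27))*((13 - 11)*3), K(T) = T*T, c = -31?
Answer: 5623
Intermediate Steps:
K(T) = T²
m = 5604 (m = ((-31)² - 27)*((13 - 11)*3) = (961 - 27)*(2*3) = 934*6 = 5604)
m - x(-362) = 5604 - (343 - 362) = 5604 - 1*(-19) = 5604 + 19 = 5623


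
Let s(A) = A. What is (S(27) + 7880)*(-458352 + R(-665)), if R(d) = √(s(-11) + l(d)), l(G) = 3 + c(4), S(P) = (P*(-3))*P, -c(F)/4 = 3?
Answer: -2609397936 + 11386*I*√5 ≈ -2.6094e+9 + 25460.0*I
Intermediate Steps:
c(F) = -12 (c(F) = -4*3 = -12)
S(P) = -3*P² (S(P) = (-3*P)*P = -3*P²)
l(G) = -9 (l(G) = 3 - 12 = -9)
R(d) = 2*I*√5 (R(d) = √(-11 - 9) = √(-20) = 2*I*√5)
(S(27) + 7880)*(-458352 + R(-665)) = (-3*27² + 7880)*(-458352 + 2*I*√5) = (-3*729 + 7880)*(-458352 + 2*I*√5) = (-2187 + 7880)*(-458352 + 2*I*√5) = 5693*(-458352 + 2*I*√5) = -2609397936 + 11386*I*√5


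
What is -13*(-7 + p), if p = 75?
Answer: -884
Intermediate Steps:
-13*(-7 + p) = -13*(-7 + 75) = -13*68 = -884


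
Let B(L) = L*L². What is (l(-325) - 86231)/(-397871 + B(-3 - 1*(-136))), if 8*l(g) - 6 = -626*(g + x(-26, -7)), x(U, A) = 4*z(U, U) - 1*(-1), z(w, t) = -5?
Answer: -237249/7819064 ≈ -0.030342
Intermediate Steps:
x(U, A) = -19 (x(U, A) = 4*(-5) - 1*(-1) = -20 + 1 = -19)
l(g) = 2975/2 - 313*g/4 (l(g) = ¾ + (-626*(g - 19))/8 = ¾ + (-626*(-19 + g))/8 = ¾ + (11894 - 626*g)/8 = ¾ + (5947/4 - 313*g/4) = 2975/2 - 313*g/4)
B(L) = L³
(l(-325) - 86231)/(-397871 + B(-3 - 1*(-136))) = ((2975/2 - 313/4*(-325)) - 86231)/(-397871 + (-3 - 1*(-136))³) = ((2975/2 + 101725/4) - 86231)/(-397871 + (-3 + 136)³) = (107675/4 - 86231)/(-397871 + 133³) = -237249/(4*(-397871 + 2352637)) = -237249/4/1954766 = -237249/4*1/1954766 = -237249/7819064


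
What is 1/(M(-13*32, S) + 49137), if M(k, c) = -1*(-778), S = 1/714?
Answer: 1/49915 ≈ 2.0034e-5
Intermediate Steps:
S = 1/714 ≈ 0.0014006
M(k, c) = 778
1/(M(-13*32, S) + 49137) = 1/(778 + 49137) = 1/49915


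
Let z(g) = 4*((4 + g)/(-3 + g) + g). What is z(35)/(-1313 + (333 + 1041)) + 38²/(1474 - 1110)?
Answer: 4617/728 ≈ 6.3420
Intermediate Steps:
z(g) = 4*g + 4*(4 + g)/(-3 + g) (z(g) = 4*((4 + g)/(-3 + g) + g) = 4*(g + (4 + g)/(-3 + g)) = 4*g + 4*(4 + g)/(-3 + g))
z(35)/(-1313 + (333 + 1041)) + 38²/(1474 - 1110) = (4*(4 + 35² - 2*35)/(-3 + 35))/(-1313 + (333 + 1041)) + 38²/(1474 - 1110) = (4*(4 + 1225 - 70)/32)/(-1313 + 1374) + 1444/364 = (4*(1/32)*1159)/61 + 1444*(1/364) = (1159/8)*(1/61) + 361/91 = 19/8 + 361/91 = 4617/728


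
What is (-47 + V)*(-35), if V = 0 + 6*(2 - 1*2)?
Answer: 1645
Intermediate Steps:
V = 0 (V = 0 + 6*(2 - 2) = 0 + 6*0 = 0 + 0 = 0)
(-47 + V)*(-35) = (-47 + 0)*(-35) = -47*(-35) = 1645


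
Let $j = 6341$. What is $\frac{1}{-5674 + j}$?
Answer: $\frac{1}{667} \approx 0.0014993$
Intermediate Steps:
$\frac{1}{-5674 + j} = \frac{1}{-5674 + 6341} = \frac{1}{667}$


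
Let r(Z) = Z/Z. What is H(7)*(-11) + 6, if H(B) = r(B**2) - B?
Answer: 72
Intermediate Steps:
r(Z) = 1
H(B) = 1 - B
H(7)*(-11) + 6 = (1 - 1*7)*(-11) + 6 = (1 - 7)*(-11) + 6 = -6*(-11) + 6 = 66 + 6 = 72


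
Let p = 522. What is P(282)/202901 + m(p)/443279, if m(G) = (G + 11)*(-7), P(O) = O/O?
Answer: -756580352/89941752379 ≈ -0.0084119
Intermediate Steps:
P(O) = 1
m(G) = -77 - 7*G (m(G) = (11 + G)*(-7) = -77 - 7*G)
P(282)/202901 + m(p)/443279 = 1/202901 + (-77 - 7*522)/443279 = 1*(1/202901) + (-77 - 3654)*(1/443279) = 1/202901 - 3731*1/443279 = 1/202901 - 3731/443279 = -756580352/89941752379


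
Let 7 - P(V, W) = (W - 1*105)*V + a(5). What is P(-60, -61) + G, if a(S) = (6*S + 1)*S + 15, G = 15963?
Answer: 5840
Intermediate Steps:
a(S) = 15 + S*(1 + 6*S) (a(S) = (1 + 6*S)*S + 15 = S*(1 + 6*S) + 15 = 15 + S*(1 + 6*S))
P(V, W) = -163 - V*(-105 + W) (P(V, W) = 7 - ((W - 1*105)*V + (15 + 5 + 6*5²)) = 7 - ((W - 105)*V + (15 + 5 + 6*25)) = 7 - ((-105 + W)*V + (15 + 5 + 150)) = 7 - (V*(-105 + W) + 170) = 7 - (170 + V*(-105 + W)) = 7 + (-170 - V*(-105 + W)) = -163 - V*(-105 + W))
P(-60, -61) + G = (-163 + 105*(-60) - 1*(-60)*(-61)) + 15963 = (-163 - 6300 - 3660) + 15963 = -10123 + 15963 = 5840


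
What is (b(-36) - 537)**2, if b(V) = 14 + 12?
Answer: 261121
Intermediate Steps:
b(V) = 26
(b(-36) - 537)**2 = (26 - 537)**2 = (-511)**2 = 261121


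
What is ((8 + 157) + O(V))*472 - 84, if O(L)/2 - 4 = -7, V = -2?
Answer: 74964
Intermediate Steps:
O(L) = -6 (O(L) = 8 + 2*(-7) = 8 - 14 = -6)
((8 + 157) + O(V))*472 - 84 = ((8 + 157) - 6)*472 - 84 = (165 - 6)*472 - 84 = 159*472 - 84 = 75048 - 84 = 74964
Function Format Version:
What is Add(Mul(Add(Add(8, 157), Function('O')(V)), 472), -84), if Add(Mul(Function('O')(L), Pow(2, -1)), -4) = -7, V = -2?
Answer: 74964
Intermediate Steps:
Function('O')(L) = -6 (Function('O')(L) = Add(8, Mul(2, -7)) = Add(8, -14) = -6)
Add(Mul(Add(Add(8, 157), Function('O')(V)), 472), -84) = Add(Mul(Add(Add(8, 157), -6), 472), -84) = Add(Mul(Add(165, -6), 472), -84) = Add(Mul(159, 472), -84) = Add(75048, -84) = 74964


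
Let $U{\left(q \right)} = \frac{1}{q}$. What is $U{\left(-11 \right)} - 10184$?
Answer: $- \frac{112025}{11} \approx -10184.0$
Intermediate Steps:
$U{\left(-11 \right)} - 10184 = \frac{1}{-11} - 10184 = - \frac{1}{11} - 10184 = - \frac{112025}{11}$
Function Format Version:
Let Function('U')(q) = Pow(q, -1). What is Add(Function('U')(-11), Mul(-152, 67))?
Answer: Rational(-112025, 11) ≈ -10184.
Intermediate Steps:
Add(Function('U')(-11), Mul(-152, 67)) = Add(Pow(-11, -1), Mul(-152, 67)) = Add(Rational(-1, 11), -10184) = Rational(-112025, 11)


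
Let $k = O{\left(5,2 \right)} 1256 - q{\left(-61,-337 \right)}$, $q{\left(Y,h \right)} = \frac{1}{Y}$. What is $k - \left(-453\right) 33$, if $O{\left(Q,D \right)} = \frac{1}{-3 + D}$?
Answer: $\frac{835274}{61} \approx 13693.0$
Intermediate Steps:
$k = - \frac{76615}{61}$ ($k = \frac{1}{-3 + 2} \cdot 1256 - \frac{1}{-61} = \frac{1}{-1} \cdot 1256 - - \frac{1}{61} = \left(-1\right) 1256 + \frac{1}{61} = -1256 + \frac{1}{61} = - \frac{76615}{61} \approx -1256.0$)
$k - \left(-453\right) 33 = - \frac{76615}{61} - \left(-453\right) 33 = - \frac{76615}{61} - -14949 = - \frac{76615}{61} + 14949 = \frac{835274}{61}$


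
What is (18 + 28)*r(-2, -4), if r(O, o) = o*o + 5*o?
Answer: -184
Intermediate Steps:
r(O, o) = o² + 5*o
(18 + 28)*r(-2, -4) = (18 + 28)*(-4*(5 - 4)) = 46*(-4*1) = 46*(-4) = -184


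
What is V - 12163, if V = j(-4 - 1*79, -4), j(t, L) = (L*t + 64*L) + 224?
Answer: -11863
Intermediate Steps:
j(t, L) = 224 + 64*L + L*t (j(t, L) = (64*L + L*t) + 224 = 224 + 64*L + L*t)
V = 300 (V = 224 + 64*(-4) - 4*(-4 - 1*79) = 224 - 256 - 4*(-4 - 79) = 224 - 256 - 4*(-83) = 224 - 256 + 332 = 300)
V - 12163 = 300 - 12163 = -11863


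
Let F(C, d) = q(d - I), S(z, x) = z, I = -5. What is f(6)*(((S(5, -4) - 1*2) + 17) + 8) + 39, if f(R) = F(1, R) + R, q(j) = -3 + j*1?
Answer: 431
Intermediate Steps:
q(j) = -3 + j
F(C, d) = 2 + d (F(C, d) = -3 + (d - 1*(-5)) = -3 + (d + 5) = -3 + (5 + d) = 2 + d)
f(R) = 2 + 2*R (f(R) = (2 + R) + R = 2 + 2*R)
f(6)*(((S(5, -4) - 1*2) + 17) + 8) + 39 = (2 + 2*6)*(((5 - 1*2) + 17) + 8) + 39 = (2 + 12)*(((5 - 2) + 17) + 8) + 39 = 14*((3 + 17) + 8) + 39 = 14*(20 + 8) + 39 = 14*28 + 39 = 392 + 39 = 431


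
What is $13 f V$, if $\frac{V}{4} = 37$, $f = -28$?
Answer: $-53872$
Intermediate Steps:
$V = 148$ ($V = 4 \cdot 37 = 148$)
$13 f V = 13 \left(-28\right) 148 = \left(-364\right) 148 = -53872$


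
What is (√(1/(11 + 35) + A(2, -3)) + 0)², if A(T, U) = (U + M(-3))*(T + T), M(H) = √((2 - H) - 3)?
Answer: -551/46 + 4*√2 ≈ -6.3214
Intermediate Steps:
M(H) = √(-1 - H)
A(T, U) = 2*T*(U + √2) (A(T, U) = (U + √(-1 - 1*(-3)))*(T + T) = (U + √(-1 + 3))*(2*T) = (U + √2)*(2*T) = 2*T*(U + √2))
(√(1/(11 + 35) + A(2, -3)) + 0)² = (√(1/(11 + 35) + 2*2*(-3 + √2)) + 0)² = (√(1/46 + (-12 + 4*√2)) + 0)² = (√(-551/46 + 4*√2) + 0)² = (√(-551/46 + 4*√2))² = -551/46 + 4*√2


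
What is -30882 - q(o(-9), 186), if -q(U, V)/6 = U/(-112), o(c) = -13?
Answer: -1729353/56 ≈ -30881.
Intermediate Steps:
q(U, V) = 3*U/56 (q(U, V) = -6*U/(-112) = -6*U*(-1)/112 = -(-3)*U/56 = 3*U/56)
-30882 - q(o(-9), 186) = -30882 - 3*(-13)/56 = -30882 - 1*(-39/56) = -30882 + 39/56 = -1729353/56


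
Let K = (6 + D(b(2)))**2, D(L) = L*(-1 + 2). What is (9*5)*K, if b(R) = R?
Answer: 2880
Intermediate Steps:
D(L) = L (D(L) = L*1 = L)
K = 64 (K = (6 + 2)**2 = 8**2 = 64)
(9*5)*K = (9*5)*64 = 45*64 = 2880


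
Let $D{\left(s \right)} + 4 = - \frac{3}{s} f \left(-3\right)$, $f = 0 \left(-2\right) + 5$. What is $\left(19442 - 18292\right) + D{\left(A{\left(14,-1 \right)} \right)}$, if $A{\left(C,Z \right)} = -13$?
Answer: $\frac{14853}{13} \approx 1142.5$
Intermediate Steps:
$f = 5$ ($f = 0 + 5 = 5$)
$D{\left(s \right)} = -4 + \frac{45}{s}$ ($D{\left(s \right)} = -4 + - \frac{3}{s} 5 \left(-3\right) = -4 + - \frac{15}{s} \left(-3\right) = -4 + \frac{45}{s}$)
$\left(19442 - 18292\right) + D{\left(A{\left(14,-1 \right)} \right)} = \left(19442 - 18292\right) - \left(4 - \frac{45}{-13}\right) = 1150 + \left(-4 + 45 \left(- \frac{1}{13}\right)\right) = 1150 - \frac{97}{13} = \frac{14853}{13}$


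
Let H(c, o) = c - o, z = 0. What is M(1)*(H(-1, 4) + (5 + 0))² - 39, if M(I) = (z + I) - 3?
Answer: -39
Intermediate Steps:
M(I) = -3 + I (M(I) = (0 + I) - 3 = I - 3 = -3 + I)
M(1)*(H(-1, 4) + (5 + 0))² - 39 = (-3 + 1)*((-1 - 1*4) + (5 + 0))² - 39 = -2*((-1 - 4) + 5)² - 39 = -2*(-5 + 5)² - 39 = -2*0² - 39 = -2*0 - 39 = 0 - 39 = -39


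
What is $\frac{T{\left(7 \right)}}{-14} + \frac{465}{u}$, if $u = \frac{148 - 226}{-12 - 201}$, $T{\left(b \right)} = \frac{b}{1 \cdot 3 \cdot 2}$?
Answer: $\frac{198077}{156} \approx 1269.7$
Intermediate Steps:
$T{\left(b \right)} = \frac{b}{6}$ ($T{\left(b \right)} = \frac{b}{3 \cdot 2} = \frac{b}{6}$)
$u = \frac{26}{71}$ ($u = - \frac{78}{-213} = \left(-78\right) \left(- \frac{1}{213}\right) = \frac{26}{71} \approx 0.3662$)
$\frac{T{\left(7 \right)}}{-14} + \frac{465}{u} = \frac{\frac{1}{6} \cdot 7}{-14} + \frac{465}{\frac{26}{71}} = \frac{7}{6} \left(- \frac{1}{14}\right) + 465 \cdot \frac{71}{26} = - \frac{1}{12} + \frac{33015}{26} = \frac{198077}{156}$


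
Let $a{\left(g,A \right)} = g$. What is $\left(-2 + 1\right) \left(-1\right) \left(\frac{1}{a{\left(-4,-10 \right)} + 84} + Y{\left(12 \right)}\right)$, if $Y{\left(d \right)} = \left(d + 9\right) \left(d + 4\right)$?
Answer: $\frac{26881}{80} \approx 336.01$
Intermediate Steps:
$Y{\left(d \right)} = \left(4 + d\right) \left(9 + d\right)$ ($Y{\left(d \right)} = \left(9 + d\right) \left(4 + d\right) = \left(4 + d\right) \left(9 + d\right)$)
$\left(-2 + 1\right) \left(-1\right) \left(\frac{1}{a{\left(-4,-10 \right)} + 84} + Y{\left(12 \right)}\right) = \left(-2 + 1\right) \left(-1\right) \left(\frac{1}{-4 + 84} + \left(36 + 12^{2} + 13 \cdot 12\right)\right) = \left(-1\right) \left(-1\right) \left(\frac{1}{80} + \left(36 + 144 + 156\right)\right) = 1 \left(\frac{1}{80} + 336\right) = 1 \cdot \frac{26881}{80} = \frac{26881}{80}$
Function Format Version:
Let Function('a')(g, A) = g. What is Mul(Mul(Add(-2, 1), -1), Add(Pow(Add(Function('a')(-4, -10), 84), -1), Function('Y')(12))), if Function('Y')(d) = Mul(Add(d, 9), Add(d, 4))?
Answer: Rational(26881, 80) ≈ 336.01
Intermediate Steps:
Function('Y')(d) = Mul(Add(4, d), Add(9, d)) (Function('Y')(d) = Mul(Add(9, d), Add(4, d)) = Mul(Add(4, d), Add(9, d)))
Mul(Mul(Add(-2, 1), -1), Add(Pow(Add(Function('a')(-4, -10), 84), -1), Function('Y')(12))) = Mul(Mul(Add(-2, 1), -1), Add(Pow(Add(-4, 84), -1), Add(36, Pow(12, 2), Mul(13, 12)))) = Mul(Mul(-1, -1), Add(Pow(80, -1), Add(36, 144, 156))) = Mul(1, Add(Rational(1, 80), 336)) = Mul(1, Rational(26881, 80)) = Rational(26881, 80)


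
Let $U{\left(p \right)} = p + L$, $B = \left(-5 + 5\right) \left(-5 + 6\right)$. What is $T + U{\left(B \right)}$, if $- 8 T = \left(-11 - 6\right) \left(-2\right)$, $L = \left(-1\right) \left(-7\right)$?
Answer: $\frac{11}{4} \approx 2.75$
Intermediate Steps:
$L = 7$
$B = 0$ ($B = 0 \cdot 1 = 0$)
$U{\left(p \right)} = 7 + p$ ($U{\left(p \right)} = p + 7 = 7 + p$)
$T = - \frac{17}{4}$ ($T = - \frac{\left(-11 - 6\right) \left(-2\right)}{8} = - \frac{\left(-17\right) \left(-2\right)}{8} = \left(- \frac{1}{8}\right) 34 = - \frac{17}{4} \approx -4.25$)
$T + U{\left(B \right)} = - \frac{17}{4} + \left(7 + 0\right) = - \frac{17}{4} + 7 = \frac{11}{4}$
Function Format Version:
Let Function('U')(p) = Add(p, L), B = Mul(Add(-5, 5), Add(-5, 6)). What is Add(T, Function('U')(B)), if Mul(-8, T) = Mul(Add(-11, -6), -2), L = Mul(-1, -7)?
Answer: Rational(11, 4) ≈ 2.7500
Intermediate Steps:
L = 7
B = 0 (B = Mul(0, 1) = 0)
Function('U')(p) = Add(7, p) (Function('U')(p) = Add(p, 7) = Add(7, p))
T = Rational(-17, 4) (T = Mul(Rational(-1, 8), Mul(Add(-11, -6), -2)) = Mul(Rational(-1, 8), Mul(-17, -2)) = Mul(Rational(-1, 8), 34) = Rational(-17, 4) ≈ -4.2500)
Add(T, Function('U')(B)) = Add(Rational(-17, 4), Add(7, 0)) = Add(Rational(-17, 4), 7) = Rational(11, 4)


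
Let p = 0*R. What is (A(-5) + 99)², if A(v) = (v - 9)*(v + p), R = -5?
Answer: 28561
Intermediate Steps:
p = 0 (p = 0*(-5) = 0)
A(v) = v*(-9 + v) (A(v) = (v - 9)*(v + 0) = (-9 + v)*v = v*(-9 + v))
(A(-5) + 99)² = (-5*(-9 - 5) + 99)² = (-5*(-14) + 99)² = (70 + 99)² = 169² = 28561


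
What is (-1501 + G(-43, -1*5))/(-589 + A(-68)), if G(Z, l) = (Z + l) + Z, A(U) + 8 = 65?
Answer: 398/133 ≈ 2.9925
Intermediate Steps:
A(U) = 57 (A(U) = -8 + 65 = 57)
G(Z, l) = l + 2*Z
(-1501 + G(-43, -1*5))/(-589 + A(-68)) = (-1501 + (-1*5 + 2*(-43)))/(-589 + 57) = (-1501 + (-5 - 86))/(-532) = (-1501 - 91)*(-1/532) = -1592*(-1/532) = 398/133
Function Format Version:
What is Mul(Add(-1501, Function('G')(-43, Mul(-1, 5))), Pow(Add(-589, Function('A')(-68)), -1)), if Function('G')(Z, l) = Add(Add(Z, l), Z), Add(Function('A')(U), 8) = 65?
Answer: Rational(398, 133) ≈ 2.9925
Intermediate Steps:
Function('A')(U) = 57 (Function('A')(U) = Add(-8, 65) = 57)
Function('G')(Z, l) = Add(l, Mul(2, Z))
Mul(Add(-1501, Function('G')(-43, Mul(-1, 5))), Pow(Add(-589, Function('A')(-68)), -1)) = Mul(Add(-1501, Add(Mul(-1, 5), Mul(2, -43))), Pow(Add(-589, 57), -1)) = Mul(Add(-1501, Add(-5, -86)), Pow(-532, -1)) = Mul(Add(-1501, -91), Rational(-1, 532)) = Mul(-1592, Rational(-1, 532)) = Rational(398, 133)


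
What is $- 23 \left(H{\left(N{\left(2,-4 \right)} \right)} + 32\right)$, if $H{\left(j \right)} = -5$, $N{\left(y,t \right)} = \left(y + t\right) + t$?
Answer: $-621$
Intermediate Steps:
$N{\left(y,t \right)} = y + 2 t$ ($N{\left(y,t \right)} = \left(t + y\right) + t = y + 2 t$)
$- 23 \left(H{\left(N{\left(2,-4 \right)} \right)} + 32\right) = - 23 \left(-5 + 32\right) = \left(-23\right) 27 = -621$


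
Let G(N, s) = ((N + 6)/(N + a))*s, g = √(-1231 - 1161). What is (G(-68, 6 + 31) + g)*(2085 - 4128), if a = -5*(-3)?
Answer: -4686642/53 - 4086*I*√598 ≈ -88427.0 - 99919.0*I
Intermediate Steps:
g = 2*I*√598 (g = √(-2392) = 2*I*√598 ≈ 48.908*I)
a = 15
G(N, s) = s*(6 + N)/(15 + N) (G(N, s) = ((N + 6)/(N + 15))*s = ((6 + N)/(15 + N))*s = s*(6 + N)/(15 + N))
(G(-68, 6 + 31) + g)*(2085 - 4128) = ((6 + 31)*(6 - 68)/(15 - 68) + 2*I*√598)*(2085 - 4128) = (37*(-62)/(-53) + 2*I*√598)*(-2043) = (37*(-1/53)*(-62) + 2*I*√598)*(-2043) = (2294/53 + 2*I*√598)*(-2043) = -4686642/53 - 4086*I*√598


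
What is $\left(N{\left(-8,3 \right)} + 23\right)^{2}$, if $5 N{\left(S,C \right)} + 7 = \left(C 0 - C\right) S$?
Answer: $\frac{17424}{25} \approx 696.96$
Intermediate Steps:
$N{\left(S,C \right)} = - \frac{7}{5} - \frac{C S}{5}$ ($N{\left(S,C \right)} = - \frac{7}{5} + \frac{\left(C 0 - C\right) S}{5} = - \frac{7}{5} + \frac{\left(0 - C\right) S}{5} = - \frac{7}{5} + \frac{- C S}{5} = - \frac{7}{5} + \frac{\left(-1\right) C S}{5} = - \frac{7}{5} - \frac{C S}{5}$)
$\left(N{\left(-8,3 \right)} + 23\right)^{2} = \left(\left(- \frac{7}{5} - \frac{3}{5} \left(-8\right)\right) + 23\right)^{2} = \left(\left(- \frac{7}{5} + \frac{24}{5}\right) + 23\right)^{2} = \left(\frac{17}{5} + 23\right)^{2} = \left(\frac{132}{5}\right)^{2} = \frac{17424}{25}$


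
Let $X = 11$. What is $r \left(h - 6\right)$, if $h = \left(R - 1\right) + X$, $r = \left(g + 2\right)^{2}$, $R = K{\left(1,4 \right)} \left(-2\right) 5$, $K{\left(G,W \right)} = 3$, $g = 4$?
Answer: $-936$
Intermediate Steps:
$R = -30$ ($R = 3 \left(-2\right) 5 = \left(-6\right) 5 = -30$)
$r = 36$ ($r = \left(4 + 2\right)^{2} = 6^{2} = 36$)
$h = -20$ ($h = \left(-30 - 1\right) + 11 = -31 + 11 = -20$)
$r \left(h - 6\right) = 36 \left(-20 - 6\right) = 36 \left(-26\right) = -936$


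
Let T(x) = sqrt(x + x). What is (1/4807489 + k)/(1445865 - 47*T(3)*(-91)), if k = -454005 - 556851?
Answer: -2342146640921479765/3349883721708140713 + 442230798153053*sqrt(6)/213822365215413237 ≈ -0.69411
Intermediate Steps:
T(x) = sqrt(2)*sqrt(x) (T(x) = sqrt(2*x) = sqrt(2)*sqrt(x))
k = -1010856
(1/4807489 + k)/(1445865 - 47*T(3)*(-91)) = (1/4807489 - 1010856)/(1445865 - 47*sqrt(2)*sqrt(3)*(-91)) = (1/4807489 - 1010856)/(1445865 - 47*sqrt(6)*(-91)) = -4859679100583/(4807489*(1445865 + 4277*sqrt(6)))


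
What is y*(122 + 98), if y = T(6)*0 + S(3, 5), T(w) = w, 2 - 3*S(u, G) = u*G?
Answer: -2860/3 ≈ -953.33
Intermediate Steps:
S(u, G) = ⅔ - G*u/3 (S(u, G) = ⅔ - u*G/3 = ⅔ - G*u/3)
y = -13/3 (y = 6*0 + (⅔ - ⅓*5*3) = 0 + (⅔ - 5) = 0 - 13/3 = -13/3 ≈ -4.3333)
y*(122 + 98) = -13*(122 + 98)/3 = -13/3*220 = -2860/3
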